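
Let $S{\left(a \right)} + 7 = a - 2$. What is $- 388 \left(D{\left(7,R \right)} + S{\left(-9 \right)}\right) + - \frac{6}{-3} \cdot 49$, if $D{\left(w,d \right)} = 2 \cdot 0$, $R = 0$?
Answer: $7082$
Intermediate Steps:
$S{\left(a \right)} = -9 + a$ ($S{\left(a \right)} = -7 + \left(a - 2\right) = -7 + \left(-2 + a\right) = -9 + a$)
$D{\left(w,d \right)} = 0$
$- 388 \left(D{\left(7,R \right)} + S{\left(-9 \right)}\right) + - \frac{6}{-3} \cdot 49 = - 388 \left(0 - 18\right) + - \frac{6}{-3} \cdot 49 = - 388 \left(0 - 18\right) + \left(-6\right) \left(- \frac{1}{3}\right) 49 = \left(-388\right) \left(-18\right) + 2 \cdot 49 = 6984 + 98 = 7082$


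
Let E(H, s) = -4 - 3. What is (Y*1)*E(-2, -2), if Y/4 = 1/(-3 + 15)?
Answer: -7/3 ≈ -2.3333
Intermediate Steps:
E(H, s) = -7
Y = ⅓ (Y = 4/(-3 + 15) = 4/12 = 4*(1/12) = ⅓ ≈ 0.33333)
(Y*1)*E(-2, -2) = ((⅓)*1)*(-7) = (⅓)*(-7) = -7/3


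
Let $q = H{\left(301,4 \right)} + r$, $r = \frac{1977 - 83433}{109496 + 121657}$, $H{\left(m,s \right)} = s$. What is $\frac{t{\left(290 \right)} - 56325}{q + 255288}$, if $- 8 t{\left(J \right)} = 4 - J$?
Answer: $- \frac{17348572007}{78681906960} \approx -0.22049$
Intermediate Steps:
$r = - \frac{27152}{77051}$ ($r = - \frac{81456}{231153} = \left(-81456\right) \frac{1}{231153} = - \frac{27152}{77051} \approx -0.35239$)
$q = \frac{281052}{77051}$ ($q = 4 - \frac{27152}{77051} = \frac{281052}{77051} \approx 3.6476$)
$t{\left(J \right)} = - \frac{1}{2} + \frac{J}{8}$ ($t{\left(J \right)} = - \frac{4 - J}{8} = - \frac{1}{2} + \frac{J}{8}$)
$\frac{t{\left(290 \right)} - 56325}{q + 255288} = \frac{\left(- \frac{1}{2} + \frac{1}{8} \cdot 290\right) - 56325}{\frac{281052}{77051} + 255288} = \frac{\left(- \frac{1}{2} + \frac{145}{4}\right) - 56325}{\frac{19670476740}{77051}} = \left(\frac{143}{4} - 56325\right) \frac{77051}{19670476740} = \left(- \frac{225157}{4}\right) \frac{77051}{19670476740} = - \frac{17348572007}{78681906960}$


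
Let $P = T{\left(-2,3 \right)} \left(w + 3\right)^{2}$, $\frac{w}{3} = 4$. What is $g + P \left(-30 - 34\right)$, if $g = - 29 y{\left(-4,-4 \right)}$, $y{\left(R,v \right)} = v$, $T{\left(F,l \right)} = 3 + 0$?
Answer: $-43084$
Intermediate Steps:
$w = 12$ ($w = 3 \cdot 4 = 12$)
$T{\left(F,l \right)} = 3$
$g = 116$ ($g = \left(-29\right) \left(-4\right) = 116$)
$P = 675$ ($P = 3 \left(12 + 3\right)^{2} = 3 \cdot 15^{2} = 3 \cdot 225 = 675$)
$g + P \left(-30 - 34\right) = 116 + 675 \left(-30 - 34\right) = 116 + 675 \left(-64\right) = 116 - 43200 = -43084$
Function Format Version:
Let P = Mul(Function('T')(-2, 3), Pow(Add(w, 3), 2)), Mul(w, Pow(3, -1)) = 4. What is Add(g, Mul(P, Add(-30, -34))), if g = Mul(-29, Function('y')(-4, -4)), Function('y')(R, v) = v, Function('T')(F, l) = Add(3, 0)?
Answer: -43084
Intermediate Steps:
w = 12 (w = Mul(3, 4) = 12)
Function('T')(F, l) = 3
g = 116 (g = Mul(-29, -4) = 116)
P = 675 (P = Mul(3, Pow(Add(12, 3), 2)) = Mul(3, Pow(15, 2)) = Mul(3, 225) = 675)
Add(g, Mul(P, Add(-30, -34))) = Add(116, Mul(675, Add(-30, -34))) = Add(116, Mul(675, -64)) = Add(116, -43200) = -43084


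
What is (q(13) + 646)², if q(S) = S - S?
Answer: 417316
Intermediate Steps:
q(S) = 0
(q(13) + 646)² = (0 + 646)² = 646² = 417316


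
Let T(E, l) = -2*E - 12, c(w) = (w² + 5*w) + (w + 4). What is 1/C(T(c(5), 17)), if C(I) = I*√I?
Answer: I*√130/16900 ≈ 0.00067466*I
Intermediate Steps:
c(w) = 4 + w² + 6*w (c(w) = (w² + 5*w) + (4 + w) = 4 + w² + 6*w)
T(E, l) = -12 - 2*E
C(I) = I^(3/2)
1/C(T(c(5), 17)) = 1/((-12 - 2*(4 + 5² + 6*5))^(3/2)) = 1/((-12 - 2*(4 + 25 + 30))^(3/2)) = 1/((-12 - 2*59)^(3/2)) = 1/((-12 - 118)^(3/2)) = 1/((-130)^(3/2)) = 1/(-130*I*√130) = I*√130/16900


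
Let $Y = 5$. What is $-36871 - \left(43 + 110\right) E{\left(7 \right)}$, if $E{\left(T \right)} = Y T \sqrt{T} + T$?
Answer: $-37942 - 5355 \sqrt{7} \approx -52110.0$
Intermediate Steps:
$E{\left(T \right)} = T + 5 T^{\frac{3}{2}}$ ($E{\left(T \right)} = 5 T \sqrt{T} + T = 5 T^{\frac{3}{2}} + T = T + 5 T^{\frac{3}{2}}$)
$-36871 - \left(43 + 110\right) E{\left(7 \right)} = -36871 - \left(43 + 110\right) \left(7 + 5 \cdot 7^{\frac{3}{2}}\right) = -36871 - 153 \left(7 + 5 \cdot 7 \sqrt{7}\right) = -36871 - 153 \left(7 + 35 \sqrt{7}\right) = -36871 - \left(1071 + 5355 \sqrt{7}\right) = -37942 - 5355 \sqrt{7}$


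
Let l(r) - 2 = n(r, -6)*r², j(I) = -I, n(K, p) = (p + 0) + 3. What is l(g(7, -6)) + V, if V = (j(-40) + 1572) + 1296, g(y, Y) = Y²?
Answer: -978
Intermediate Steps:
n(K, p) = 3 + p (n(K, p) = p + 3 = 3 + p)
V = 2908 (V = (-1*(-40) + 1572) + 1296 = (40 + 1572) + 1296 = 1612 + 1296 = 2908)
l(r) = 2 - 3*r² (l(r) = 2 + (3 - 6)*r² = 2 - 3*r²)
l(g(7, -6)) + V = (2 - 3*((-6)²)²) + 2908 = (2 - 3*36²) + 2908 = (2 - 3*1296) + 2908 = (2 - 3888) + 2908 = -3886 + 2908 = -978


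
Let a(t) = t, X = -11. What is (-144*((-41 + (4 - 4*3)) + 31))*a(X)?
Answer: -28512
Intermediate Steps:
(-144*((-41 + (4 - 4*3)) + 31))*a(X) = -144*((-41 + (4 - 4*3)) + 31)*(-11) = -144*((-41 + (4 - 12)) + 31)*(-11) = -144*((-41 - 8) + 31)*(-11) = -144*(-49 + 31)*(-11) = -144*(-18)*(-11) = 2592*(-11) = -28512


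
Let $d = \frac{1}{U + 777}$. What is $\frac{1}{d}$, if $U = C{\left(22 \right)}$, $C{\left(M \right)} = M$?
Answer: $799$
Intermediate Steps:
$U = 22$
$d = \frac{1}{799}$ ($d = \frac{1}{22 + 777} = \frac{1}{799} \approx 0.0012516$)
$\frac{1}{d} = \frac{1}{\frac{1}{799}} = 799$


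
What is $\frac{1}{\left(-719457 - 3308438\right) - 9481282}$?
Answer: $- \frac{1}{13509177} \approx -7.4024 \cdot 10^{-8}$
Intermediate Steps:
$\frac{1}{\left(-719457 - 3308438\right) - 9481282} = \frac{1}{-4027895 - 9481282} = \frac{1}{-13509177} = - \frac{1}{13509177}$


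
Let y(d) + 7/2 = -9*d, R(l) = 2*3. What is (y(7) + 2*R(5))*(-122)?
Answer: 6649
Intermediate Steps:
R(l) = 6
y(d) = -7/2 - 9*d
(y(7) + 2*R(5))*(-122) = ((-7/2 - 9*7) + 2*6)*(-122) = ((-7/2 - 63) + 12)*(-122) = (-133/2 + 12)*(-122) = -109/2*(-122) = 6649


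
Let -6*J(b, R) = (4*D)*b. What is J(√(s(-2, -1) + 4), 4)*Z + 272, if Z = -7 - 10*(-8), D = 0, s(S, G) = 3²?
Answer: 272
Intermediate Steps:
s(S, G) = 9
J(b, R) = 0 (J(b, R) = -4*0*b/6 = -0*b = -⅙*0 = 0)
Z = 73 (Z = -7 + 80 = 73)
J(√(s(-2, -1) + 4), 4)*Z + 272 = 0*73 + 272 = 0 + 272 = 272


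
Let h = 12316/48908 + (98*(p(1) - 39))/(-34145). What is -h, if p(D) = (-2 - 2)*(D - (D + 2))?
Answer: -142278081/417490915 ≈ -0.34079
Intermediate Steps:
p(D) = 8 (p(D) = -4*(D - (2 + D)) = -4*(D + (-2 - D)) = -4*(-2) = 8)
h = 142278081/417490915 (h = 12316/48908 + (98*(8 - 39))/(-34145) = 12316*(1/48908) + (98*(-31))*(-1/34145) = 3079/12227 - 3038*(-1/34145) = 3079/12227 + 3038/34145 = 142278081/417490915 ≈ 0.34079)
-h = -1*142278081/417490915 = -142278081/417490915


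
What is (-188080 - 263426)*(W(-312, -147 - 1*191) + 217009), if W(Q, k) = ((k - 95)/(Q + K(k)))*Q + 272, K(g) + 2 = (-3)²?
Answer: -29860624277154/305 ≈ -9.7904e+10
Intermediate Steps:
K(g) = 7 (K(g) = -2 + (-3)² = -2 + 9 = 7)
W(Q, k) = 272 + Q*(-95 + k)/(7 + Q) (W(Q, k) = ((k - 95)/(Q + 7))*Q + 272 = ((-95 + k)/(7 + Q))*Q + 272 = Q*(-95 + k)/(7 + Q) + 272 = 272 + Q*(-95 + k)/(7 + Q))
(-188080 - 263426)*(W(-312, -147 - 1*191) + 217009) = (-188080 - 263426)*((1904 + 177*(-312) - 312*(-147 - 1*191))/(7 - 312) + 217009) = -451506*((1904 - 55224 - 312*(-147 - 191))/(-305) + 217009) = -451506*(-(1904 - 55224 - 312*(-338))/305 + 217009) = -451506*(-(1904 - 55224 + 105456)/305 + 217009) = -451506*(-1/305*52136 + 217009) = -451506*(-52136/305 + 217009) = -451506*66135609/305 = -29860624277154/305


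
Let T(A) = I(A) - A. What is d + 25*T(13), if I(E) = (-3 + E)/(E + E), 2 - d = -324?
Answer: 138/13 ≈ 10.615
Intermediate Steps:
d = 326 (d = 2 - 1*(-324) = 2 + 324 = 326)
I(E) = (-3 + E)/(2*E) (I(E) = (-3 + E)/((2*E)) = (-3 + E)*(1/(2*E)) = (-3 + E)/(2*E))
T(A) = -A + (-3 + A)/(2*A) (T(A) = (-3 + A)/(2*A) - A = -A + (-3 + A)/(2*A))
d + 25*T(13) = 326 + 25*(1/2 - 1*13 - 3/2/13) = 326 + 25*(1/2 - 13 - 3/2*1/13) = 326 + 25*(1/2 - 13 - 3/26) = 326 + 25*(-164/13) = 326 - 4100/13 = 138/13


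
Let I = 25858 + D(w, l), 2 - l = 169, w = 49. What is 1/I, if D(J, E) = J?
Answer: 1/25907 ≈ 3.8600e-5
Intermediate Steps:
l = -167 (l = 2 - 1*169 = 2 - 169 = -167)
I = 25907 (I = 25858 + 49 = 25907)
1/I = 1/25907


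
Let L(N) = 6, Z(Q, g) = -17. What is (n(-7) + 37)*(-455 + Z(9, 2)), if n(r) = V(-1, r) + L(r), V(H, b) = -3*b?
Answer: -30208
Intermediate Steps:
n(r) = 6 - 3*r (n(r) = -3*r + 6 = 6 - 3*r)
(n(-7) + 37)*(-455 + Z(9, 2)) = ((6 - 3*(-7)) + 37)*(-455 - 17) = ((6 + 21) + 37)*(-472) = (27 + 37)*(-472) = 64*(-472) = -30208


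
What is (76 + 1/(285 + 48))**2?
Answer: 640545481/110889 ≈ 5776.5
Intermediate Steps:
(76 + 1/(285 + 48))**2 = (76 + 1/333)**2 = (25309/333)**2 = 640545481/110889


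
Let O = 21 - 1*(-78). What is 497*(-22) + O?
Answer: -10835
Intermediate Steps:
O = 99 (O = 21 + 78 = 99)
497*(-22) + O = 497*(-22) + 99 = -10934 + 99 = -10835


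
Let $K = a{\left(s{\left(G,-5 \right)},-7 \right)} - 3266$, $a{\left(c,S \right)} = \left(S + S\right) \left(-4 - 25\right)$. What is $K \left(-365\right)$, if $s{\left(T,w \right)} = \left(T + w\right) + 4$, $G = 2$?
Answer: $1043900$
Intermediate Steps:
$s{\left(T,w \right)} = 4 + T + w$
$a{\left(c,S \right)} = - 58 S$ ($a{\left(c,S \right)} = 2 S \left(-29\right) = - 58 S$)
$K = -2860$ ($K = \left(-58\right) \left(-7\right) - 3266 = 406 - 3266 = -2860$)
$K \left(-365\right) = \left(-2860\right) \left(-365\right) = 1043900$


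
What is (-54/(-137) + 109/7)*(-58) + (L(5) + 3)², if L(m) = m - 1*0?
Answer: -826662/959 ≈ -862.00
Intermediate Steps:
L(m) = m (L(m) = m + 0 = m)
(-54/(-137) + 109/7)*(-58) + (L(5) + 3)² = (-54/(-137) + 109/7)*(-58) + (5 + 3)² = (-54*(-1/137) + 109*(⅐))*(-58) + 8² = (54/137 + 109/7)*(-58) + 64 = (15311/959)*(-58) + 64 = -888038/959 + 64 = -826662/959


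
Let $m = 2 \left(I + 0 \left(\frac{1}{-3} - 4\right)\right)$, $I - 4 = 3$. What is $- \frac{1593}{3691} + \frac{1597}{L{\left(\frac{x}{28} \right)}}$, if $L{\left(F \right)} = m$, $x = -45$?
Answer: $\frac{5872225}{51674} \approx 113.64$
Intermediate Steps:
$I = 7$ ($I = 4 + 3 = 7$)
$m = 14$ ($m = 2 \left(7 + 0 \left(\frac{1}{-3} - 4\right)\right) = 2 \left(7 + 0 \left(- \frac{1}{3} - 4\right)\right) = 2 \left(7 + 0 \left(- \frac{13}{3}\right)\right) = 2 \left(7 + 0\right) = 2 \cdot 7 = 14$)
$L{\left(F \right)} = 14$
$- \frac{1593}{3691} + \frac{1597}{L{\left(\frac{x}{28} \right)}} = - \frac{1593}{3691} + \frac{1597}{14} = \frac{5872225}{51674}$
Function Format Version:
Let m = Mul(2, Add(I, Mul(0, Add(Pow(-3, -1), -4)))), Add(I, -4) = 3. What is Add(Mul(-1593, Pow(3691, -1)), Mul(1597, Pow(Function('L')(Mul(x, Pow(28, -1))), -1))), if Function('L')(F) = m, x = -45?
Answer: Rational(5872225, 51674) ≈ 113.64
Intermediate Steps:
I = 7 (I = Add(4, 3) = 7)
m = 14 (m = Mul(2, Add(7, Mul(0, Add(Pow(-3, -1), -4)))) = Mul(2, Add(7, Mul(0, Add(Rational(-1, 3), -4)))) = Mul(2, Add(7, Mul(0, Rational(-13, 3)))) = Mul(2, Add(7, 0)) = Mul(2, 7) = 14)
Function('L')(F) = 14
Add(Mul(-1593, Pow(3691, -1)), Mul(1597, Pow(Function('L')(Mul(x, Pow(28, -1))), -1))) = Add(Mul(-1593, Pow(3691, -1)), Mul(1597, Pow(14, -1))) = Add(Mul(-1593, Rational(1, 3691)), Mul(1597, Rational(1, 14))) = Add(Rational(-1593, 3691), Rational(1597, 14)) = Rational(5872225, 51674)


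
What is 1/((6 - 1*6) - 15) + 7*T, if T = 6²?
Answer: 3779/15 ≈ 251.93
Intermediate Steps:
T = 36
1/((6 - 1*6) - 15) + 7*T = 1/((6 - 1*6) - 15) + 7*36 = 1/((6 - 6) - 15) + 252 = 1/(0 - 15) + 252 = 1/(-15) + 252 = -1/15 + 252 = 3779/15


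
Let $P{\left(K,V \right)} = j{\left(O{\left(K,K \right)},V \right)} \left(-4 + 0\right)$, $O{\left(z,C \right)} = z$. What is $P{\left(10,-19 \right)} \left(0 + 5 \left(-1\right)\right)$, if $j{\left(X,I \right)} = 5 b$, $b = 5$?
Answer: $500$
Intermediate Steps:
$j{\left(X,I \right)} = 25$ ($j{\left(X,I \right)} = 5 \cdot 5 = 25$)
$P{\left(K,V \right)} = -100$ ($P{\left(K,V \right)} = 25 \left(-4 + 0\right) = 25 \left(-4\right) = -100$)
$P{\left(10,-19 \right)} \left(0 + 5 \left(-1\right)\right) = - 100 \left(0 + 5 \left(-1\right)\right) = - 100 \left(0 - 5\right) = \left(-100\right) \left(-5\right) = 500$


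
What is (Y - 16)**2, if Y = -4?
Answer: 400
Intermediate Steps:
(Y - 16)**2 = (-4 - 16)**2 = (-20)**2 = 400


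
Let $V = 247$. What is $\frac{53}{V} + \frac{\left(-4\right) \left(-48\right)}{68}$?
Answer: $\frac{12757}{4199} \approx 3.0381$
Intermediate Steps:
$\frac{53}{V} + \frac{\left(-4\right) \left(-48\right)}{68} = \frac{53}{247} + \frac{\left(-4\right) \left(-48\right)}{68} = 53 \cdot \frac{1}{247} + 192 \cdot \frac{1}{68} = \frac{53}{247} + \frac{48}{17} = \frac{12757}{4199}$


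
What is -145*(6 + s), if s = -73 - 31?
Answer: 14210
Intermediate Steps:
s = -104
-145*(6 + s) = -145*(6 - 104) = -145*(-98) = 14210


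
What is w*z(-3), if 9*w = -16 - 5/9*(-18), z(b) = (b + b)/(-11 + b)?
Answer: -2/7 ≈ -0.28571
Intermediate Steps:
z(b) = 2*b/(-11 + b) (z(b) = (2*b)/(-11 + b) = 2*b/(-11 + b))
w = -2/3 (w = (-16 - 5/9*(-18))/9 = (-16 + 10)/9 = (1/9)*(-6) = -2/3 ≈ -0.66667)
w*z(-3) = -4*(-3)/(3*(-11 - 3)) = -4*(-3)/(3*(-14)) = -4*(-3)*(-1)/(3*14) = -2/3*3/7 = -2/7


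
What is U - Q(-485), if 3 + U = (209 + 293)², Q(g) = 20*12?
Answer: 251761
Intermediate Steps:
Q(g) = 240
U = 252001 (U = -3 + (209 + 293)² = -3 + 502² = -3 + 252004 = 252001)
U - Q(-485) = 252001 - 1*240 = 252001 - 240 = 251761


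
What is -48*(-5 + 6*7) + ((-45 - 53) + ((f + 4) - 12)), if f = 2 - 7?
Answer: -1887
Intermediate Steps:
f = -5
-48*(-5 + 6*7) + ((-45 - 53) + ((f + 4) - 12)) = -48*(-5 + 6*7) + ((-45 - 53) + ((-5 + 4) - 12)) = -48*(-5 + 42) + (-98 + (-1 - 12)) = -48*37 + (-98 - 13) = -1776 - 111 = -1887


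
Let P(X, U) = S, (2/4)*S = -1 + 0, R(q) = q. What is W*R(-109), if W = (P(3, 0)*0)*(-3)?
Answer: 0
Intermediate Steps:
S = -2 (S = 2*(-1 + 0) = 2*(-1) = -2)
P(X, U) = -2
W = 0 (W = -2*0*(-3) = 0*(-3) = 0)
W*R(-109) = 0*(-109) = 0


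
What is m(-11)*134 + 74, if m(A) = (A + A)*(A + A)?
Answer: 64930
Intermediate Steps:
m(A) = 4*A² (m(A) = (2*A)*(2*A) = 4*A²)
m(-11)*134 + 74 = (4*(-11)²)*134 + 74 = (4*121)*134 + 74 = 484*134 + 74 = 64856 + 74 = 64930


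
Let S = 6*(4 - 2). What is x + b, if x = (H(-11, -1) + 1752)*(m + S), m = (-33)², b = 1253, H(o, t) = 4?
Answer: 1934609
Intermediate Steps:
m = 1089
S = 12 (S = 6*2 = 12)
x = 1933356 (x = (4 + 1752)*(1089 + 12) = 1756*1101 = 1933356)
x + b = 1933356 + 1253 = 1934609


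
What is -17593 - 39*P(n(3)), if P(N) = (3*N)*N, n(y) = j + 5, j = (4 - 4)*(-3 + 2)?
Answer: -20518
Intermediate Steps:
j = 0 (j = 0*(-1) = 0)
n(y) = 5 (n(y) = 0 + 5 = 5)
P(N) = 3*N²
-17593 - 39*P(n(3)) = -17593 - 117*5² = -17593 - 117*25 = -17593 - 39*75 = -17593 - 2925 = -20518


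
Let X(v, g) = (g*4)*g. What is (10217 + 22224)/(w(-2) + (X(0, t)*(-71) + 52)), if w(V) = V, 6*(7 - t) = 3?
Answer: -32441/11949 ≈ -2.7150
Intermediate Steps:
t = 13/2 (t = 7 - ⅙*3 = 7 - ½ = 13/2 ≈ 6.5000)
X(v, g) = 4*g² (X(v, g) = (4*g)*g = 4*g²)
(10217 + 22224)/(w(-2) + (X(0, t)*(-71) + 52)) = (10217 + 22224)/(-2 + ((4*(13/2)²)*(-71) + 52)) = 32441/(-2 + ((4*(169/4))*(-71) + 52)) = 32441/(-2 + (169*(-71) + 52)) = 32441/(-2 + (-11999 + 52)) = 32441/(-2 - 11947) = 32441/(-11949) = 32441*(-1/11949) = -32441/11949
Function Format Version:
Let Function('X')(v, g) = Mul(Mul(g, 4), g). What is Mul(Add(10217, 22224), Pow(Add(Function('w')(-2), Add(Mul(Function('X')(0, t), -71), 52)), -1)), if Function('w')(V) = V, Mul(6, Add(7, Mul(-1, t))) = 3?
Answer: Rational(-32441, 11949) ≈ -2.7150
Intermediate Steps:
t = Rational(13, 2) (t = Add(7, Mul(Rational(-1, 6), 3)) = Add(7, Rational(-1, 2)) = Rational(13, 2) ≈ 6.5000)
Function('X')(v, g) = Mul(4, Pow(g, 2)) (Function('X')(v, g) = Mul(Mul(4, g), g) = Mul(4, Pow(g, 2)))
Mul(Add(10217, 22224), Pow(Add(Function('w')(-2), Add(Mul(Function('X')(0, t), -71), 52)), -1)) = Mul(Add(10217, 22224), Pow(Add(-2, Add(Mul(Mul(4, Pow(Rational(13, 2), 2)), -71), 52)), -1)) = Mul(32441, Pow(Add(-2, Add(Mul(Mul(4, Rational(169, 4)), -71), 52)), -1)) = Mul(32441, Pow(Add(-2, Add(Mul(169, -71), 52)), -1)) = Mul(32441, Pow(Add(-2, Add(-11999, 52)), -1)) = Mul(32441, Pow(Add(-2, -11947), -1)) = Mul(32441, Pow(-11949, -1)) = Mul(32441, Rational(-1, 11949)) = Rational(-32441, 11949)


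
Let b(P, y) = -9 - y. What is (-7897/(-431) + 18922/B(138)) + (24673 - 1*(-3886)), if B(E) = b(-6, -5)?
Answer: 20555961/862 ≈ 23847.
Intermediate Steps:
B(E) = -4 (B(E) = -9 - 1*(-5) = -9 + 5 = -4)
(-7897/(-431) + 18922/B(138)) + (24673 - 1*(-3886)) = (-7897/(-431) + 18922/(-4)) + (24673 - 1*(-3886)) = (-7897*(-1/431) + 18922*(-¼)) + (24673 + 3886) = (7897/431 - 9461/2) + 28559 = -4061897/862 + 28559 = 20555961/862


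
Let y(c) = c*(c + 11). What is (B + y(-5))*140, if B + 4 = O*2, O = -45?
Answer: -17360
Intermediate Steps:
y(c) = c*(11 + c)
B = -94 (B = -4 - 45*2 = -4 - 90 = -94)
(B + y(-5))*140 = (-94 - 5*(11 - 5))*140 = (-94 - 5*6)*140 = (-94 - 30)*140 = -124*140 = -17360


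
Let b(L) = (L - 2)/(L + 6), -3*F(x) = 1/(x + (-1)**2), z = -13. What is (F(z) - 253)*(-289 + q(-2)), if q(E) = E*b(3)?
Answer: 23705521/324 ≈ 73165.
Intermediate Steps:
F(x) = -1/(3*(1 + x)) (F(x) = -1/(3*(x + (-1)**2)) = -1/(3*(x + 1)) = -1/(3*(1 + x)))
b(L) = (-2 + L)/(6 + L)
q(E) = E/9 (q(E) = E*((-2 + 3)/(6 + 3)) = E*(1/9) = E/9)
(F(z) - 253)*(-289 + q(-2)) = (-1/(3 + 3*(-13)) - 253)*(-289 + (1/9)*(-2)) = (-1/(3 - 39) - 253)*(-289 - 2/9) = (-1/(-36) - 253)*(-2603/9) = (-1*(-1/36) - 253)*(-2603/9) = (1/36 - 253)*(-2603/9) = -9107/36*(-2603/9) = 23705521/324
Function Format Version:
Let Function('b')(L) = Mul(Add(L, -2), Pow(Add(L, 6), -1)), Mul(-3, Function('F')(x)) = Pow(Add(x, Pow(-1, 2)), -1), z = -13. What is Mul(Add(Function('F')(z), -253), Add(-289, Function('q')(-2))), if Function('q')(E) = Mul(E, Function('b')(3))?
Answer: Rational(23705521, 324) ≈ 73165.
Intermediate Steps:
Function('F')(x) = Mul(Rational(-1, 3), Pow(Add(1, x), -1)) (Function('F')(x) = Mul(Rational(-1, 3), Pow(Add(x, Pow(-1, 2)), -1)) = Mul(Rational(-1, 3), Pow(Add(x, 1), -1)) = Mul(Rational(-1, 3), Pow(Add(1, x), -1)))
Function('b')(L) = Mul(Pow(Add(6, L), -1), Add(-2, L)) (Function('b')(L) = Mul(Add(-2, L), Pow(Add(6, L), -1)) = Mul(Pow(Add(6, L), -1), Add(-2, L)))
Function('q')(E) = Mul(Rational(1, 9), E) (Function('q')(E) = Mul(E, Mul(Pow(Add(6, 3), -1), Add(-2, 3))) = Mul(E, Mul(Pow(9, -1), 1)) = Mul(E, Mul(Rational(1, 9), 1)) = Mul(E, Rational(1, 9)) = Mul(Rational(1, 9), E))
Mul(Add(Function('F')(z), -253), Add(-289, Function('q')(-2))) = Mul(Add(Mul(-1, Pow(Add(3, Mul(3, -13)), -1)), -253), Add(-289, Mul(Rational(1, 9), -2))) = Mul(Add(Mul(-1, Pow(Add(3, -39), -1)), -253), Add(-289, Rational(-2, 9))) = Mul(Add(Mul(-1, Pow(-36, -1)), -253), Rational(-2603, 9)) = Mul(Add(Mul(-1, Rational(-1, 36)), -253), Rational(-2603, 9)) = Mul(Add(Rational(1, 36), -253), Rational(-2603, 9)) = Mul(Rational(-9107, 36), Rational(-2603, 9)) = Rational(23705521, 324)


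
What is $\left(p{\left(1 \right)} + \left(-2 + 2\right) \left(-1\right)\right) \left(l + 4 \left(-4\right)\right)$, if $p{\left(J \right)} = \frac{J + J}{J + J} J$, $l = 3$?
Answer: $-13$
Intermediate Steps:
$p{\left(J \right)} = J$ ($p{\left(J \right)} = \frac{2 J}{2 J} J = 2 J \frac{1}{2 J} J = 1 J = J$)
$\left(p{\left(1 \right)} + \left(-2 + 2\right) \left(-1\right)\right) \left(l + 4 \left(-4\right)\right) = \left(1 + \left(-2 + 2\right) \left(-1\right)\right) \left(3 + 4 \left(-4\right)\right) = \left(1 + 0 \left(-1\right)\right) \left(3 - 16\right) = \left(1 + 0\right) \left(-13\right) = 1 \left(-13\right) = -13$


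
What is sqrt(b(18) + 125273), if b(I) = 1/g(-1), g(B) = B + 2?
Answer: sqrt(125274) ≈ 353.94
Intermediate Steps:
g(B) = 2 + B
b(I) = 1 (b(I) = 1/(2 - 1) = 1/1 = 1)
sqrt(b(18) + 125273) = sqrt(1 + 125273) = sqrt(125274)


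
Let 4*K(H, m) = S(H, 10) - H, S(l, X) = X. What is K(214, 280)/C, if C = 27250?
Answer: -51/27250 ≈ -0.0018716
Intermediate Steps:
K(H, m) = 5/2 - H/4 (K(H, m) = (10 - H)/4 = 5/2 - H/4)
K(214, 280)/C = (5/2 - ¼*214)/27250 = (5/2 - 107/2)*(1/27250) = -51*1/27250 = -51/27250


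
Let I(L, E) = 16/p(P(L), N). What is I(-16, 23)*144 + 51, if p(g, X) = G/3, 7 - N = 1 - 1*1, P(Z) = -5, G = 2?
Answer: 3507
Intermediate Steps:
N = 7 (N = 7 - (1 - 1*1) = 7 - (1 - 1) = 7 - 1*0 = 7 + 0 = 7)
p(g, X) = ⅔ (p(g, X) = 2/3 = 2*(⅓) = ⅔)
I(L, E) = 24 (I(L, E) = 16/(⅔) = 16*(3/2) = 24)
I(-16, 23)*144 + 51 = 24*144 + 51 = 3456 + 51 = 3507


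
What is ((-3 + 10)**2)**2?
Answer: 2401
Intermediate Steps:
((-3 + 10)**2)**2 = (7**2)**2 = 49**2 = 2401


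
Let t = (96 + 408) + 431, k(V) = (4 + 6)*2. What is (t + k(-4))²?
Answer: 912025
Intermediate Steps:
k(V) = 20 (k(V) = 10*2 = 20)
t = 935 (t = 504 + 431 = 935)
(t + k(-4))² = (935 + 20)² = 955² = 912025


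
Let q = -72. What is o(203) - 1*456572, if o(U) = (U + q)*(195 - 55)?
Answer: -438232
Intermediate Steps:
o(U) = -10080 + 140*U (o(U) = (U - 72)*(195 - 55) = (-72 + U)*140 = -10080 + 140*U)
o(203) - 1*456572 = (-10080 + 140*203) - 1*456572 = (-10080 + 28420) - 456572 = 18340 - 456572 = -438232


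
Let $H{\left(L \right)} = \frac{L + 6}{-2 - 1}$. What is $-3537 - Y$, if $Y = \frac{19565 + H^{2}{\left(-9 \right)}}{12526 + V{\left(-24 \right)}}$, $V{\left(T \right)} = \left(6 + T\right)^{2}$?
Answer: $- \frac{22735008}{6425} \approx -3538.5$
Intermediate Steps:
$H{\left(L \right)} = -2 - \frac{L}{3}$ ($H{\left(L \right)} = \frac{6 + L}{-3} = \left(6 + L\right) \left(- \frac{1}{3}\right) = -2 - \frac{L}{3}$)
$Y = \frac{9783}{6425}$ ($Y = \frac{19565 + \left(-2 - -3\right)^{2}}{12526 + \left(6 - 24\right)^{2}} = \frac{19565 + \left(-2 + 3\right)^{2}}{12526 + \left(-18\right)^{2}} = \frac{19565 + 1^{2}}{12526 + 324} = \frac{19565 + 1}{12850} = 19566 \cdot \frac{1}{12850} = \frac{9783}{6425} \approx 1.5226$)
$-3537 - Y = -3537 - \frac{9783}{6425} = - \frac{22735008}{6425}$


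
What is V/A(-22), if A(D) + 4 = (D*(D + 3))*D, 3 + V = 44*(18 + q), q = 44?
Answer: -109/368 ≈ -0.29620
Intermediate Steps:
V = 2725 (V = -3 + 44*(18 + 44) = -3 + 44*62 = -3 + 2728 = 2725)
A(D) = -4 + D²*(3 + D) (A(D) = -4 + (D*(D + 3))*D = -4 + (D*(3 + D))*D = -4 + D²*(3 + D))
V/A(-22) = 2725/(-4 + (-22)³ + 3*(-22)²) = 2725/(-4 - 10648 + 3*484) = 2725/(-4 - 10648 + 1452) = 2725/(-9200) = 2725*(-1/9200) = -109/368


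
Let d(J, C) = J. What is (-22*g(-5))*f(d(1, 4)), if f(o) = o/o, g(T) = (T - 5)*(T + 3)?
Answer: -440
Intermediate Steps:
g(T) = (-5 + T)*(3 + T)
f(o) = 1
(-22*g(-5))*f(d(1, 4)) = -22*(-15 + (-5)² - 2*(-5))*1 = -22*(-15 + 25 + 10)*1 = -22*20*1 = -440*1 = -440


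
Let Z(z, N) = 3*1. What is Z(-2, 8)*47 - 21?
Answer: 120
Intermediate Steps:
Z(z, N) = 3
Z(-2, 8)*47 - 21 = 3*47 - 21 = 141 - 21 = 120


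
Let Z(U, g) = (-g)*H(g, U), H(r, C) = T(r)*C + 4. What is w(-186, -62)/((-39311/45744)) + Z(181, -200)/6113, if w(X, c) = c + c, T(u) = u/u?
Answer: 36129007928/240308143 ≈ 150.34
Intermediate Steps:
T(u) = 1
H(r, C) = 4 + C (H(r, C) = 1*C + 4 = C + 4 = 4 + C)
w(X, c) = 2*c
Z(U, g) = -g*(4 + U) (Z(U, g) = (-g)*(4 + U) = -g*(4 + U))
w(-186, -62)/((-39311/45744)) + Z(181, -200)/6113 = (2*(-62))/((-39311/45744)) - 1*(-200)*(4 + 181)/6113 = -124/((-39311*1/45744)) - 1*(-200)*185*(1/6113) = -124/(-39311/45744) + 37000*(1/6113) = -124*(-45744/39311) + 37000/6113 = 5672256/39311 + 37000/6113 = 36129007928/240308143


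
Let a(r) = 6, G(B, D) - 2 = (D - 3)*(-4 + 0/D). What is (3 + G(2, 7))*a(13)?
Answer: -66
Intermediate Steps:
G(B, D) = 14 - 4*D (G(B, D) = 2 + (D - 3)*(-4 + 0/D) = 2 + (-3 + D)*(-4 + 0) = 2 + (-3 + D)*(-4) = 2 + (12 - 4*D) = 14 - 4*D)
(3 + G(2, 7))*a(13) = (3 + (14 - 4*7))*6 = (3 + (14 - 28))*6 = (3 - 14)*6 = -11*6 = -66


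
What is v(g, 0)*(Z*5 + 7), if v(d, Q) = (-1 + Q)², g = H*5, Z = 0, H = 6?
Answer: 7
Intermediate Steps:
g = 30 (g = 6*5 = 30)
v(g, 0)*(Z*5 + 7) = (-1 + 0)²*(0*5 + 7) = (-1)²*(0 + 7) = 1*7 = 7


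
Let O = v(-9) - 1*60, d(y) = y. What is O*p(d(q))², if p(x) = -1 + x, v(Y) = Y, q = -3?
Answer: -1104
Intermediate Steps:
O = -69 (O = -9 - 1*60 = -9 - 60 = -69)
O*p(d(q))² = -69*(-1 - 3)² = -69*(-4)² = -69*16 = -1104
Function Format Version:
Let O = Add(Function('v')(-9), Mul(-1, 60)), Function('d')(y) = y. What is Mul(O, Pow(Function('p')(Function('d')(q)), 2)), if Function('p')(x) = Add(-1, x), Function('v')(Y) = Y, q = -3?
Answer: -1104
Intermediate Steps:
O = -69 (O = Add(-9, Mul(-1, 60)) = Add(-9, -60) = -69)
Mul(O, Pow(Function('p')(Function('d')(q)), 2)) = Mul(-69, Pow(Add(-1, -3), 2)) = Mul(-69, Pow(-4, 2)) = Mul(-69, 16) = -1104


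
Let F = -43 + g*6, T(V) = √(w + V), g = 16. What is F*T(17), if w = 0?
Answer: 53*√17 ≈ 218.52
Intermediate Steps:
T(V) = √V (T(V) = √(0 + V) = √V)
F = 53 (F = -43 + 16*6 = -43 + 96 = 53)
F*T(17) = 53*√17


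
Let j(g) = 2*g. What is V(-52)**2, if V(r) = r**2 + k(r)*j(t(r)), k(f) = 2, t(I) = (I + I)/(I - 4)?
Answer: 360240400/49 ≈ 7.3518e+6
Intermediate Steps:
t(I) = 2*I/(-4 + I) (t(I) = (2*I)/(-4 + I) = 2*I/(-4 + I))
V(r) = r**2 + 8*r/(-4 + r) (V(r) = r**2 + 2*(2*(2*r/(-4 + r))) = r**2 + 2*(4*r/(-4 + r)) = r**2 + 8*r/(-4 + r))
V(-52)**2 = (-52*(8 - 52*(-4 - 52))/(-4 - 52))**2 = (-52*(8 - 52*(-56))/(-56))**2 = (-52*(-1/56)*(8 + 2912))**2 = (-52*(-1/56)*2920)**2 = (18980/7)**2 = 360240400/49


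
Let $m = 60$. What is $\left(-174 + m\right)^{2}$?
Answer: $12996$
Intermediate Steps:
$\left(-174 + m\right)^{2} = \left(-174 + 60\right)^{2} = \left(-114\right)^{2} = 12996$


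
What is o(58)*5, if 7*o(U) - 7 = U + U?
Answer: 615/7 ≈ 87.857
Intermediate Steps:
o(U) = 1 + 2*U/7 (o(U) = 1 + (U + U)/7 = 1 + (2*U)/7 = 1 + 2*U/7)
o(58)*5 = (1 + (2/7)*58)*5 = (1 + 116/7)*5 = (123/7)*5 = 615/7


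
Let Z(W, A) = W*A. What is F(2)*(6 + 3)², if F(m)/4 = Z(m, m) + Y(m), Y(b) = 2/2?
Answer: 1620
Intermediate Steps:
Y(b) = 1 (Y(b) = 2*(½) = 1)
Z(W, A) = A*W
F(m) = 4 + 4*m² (F(m) = 4*(m*m + 1) = 4*(m² + 1) = 4*(1 + m²) = 4 + 4*m²)
F(2)*(6 + 3)² = (4 + 4*2²)*(6 + 3)² = (4 + 4*4)*9² = (4 + 16)*81 = 20*81 = 1620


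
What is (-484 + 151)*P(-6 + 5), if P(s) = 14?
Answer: -4662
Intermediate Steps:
(-484 + 151)*P(-6 + 5) = (-484 + 151)*14 = -333*14 = -4662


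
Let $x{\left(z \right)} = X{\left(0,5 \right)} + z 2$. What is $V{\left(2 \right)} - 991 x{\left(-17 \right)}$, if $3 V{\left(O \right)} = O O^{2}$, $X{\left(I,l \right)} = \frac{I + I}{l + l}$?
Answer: $\frac{101090}{3} \approx 33697.0$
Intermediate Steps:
$X{\left(I,l \right)} = \frac{I}{l}$ ($X{\left(I,l \right)} = \frac{2 I}{2 l} = 2 I \frac{1}{2 l} = \frac{I}{l}$)
$x{\left(z \right)} = 2 z$ ($x{\left(z \right)} = \frac{0}{5} + z 2 = 0 \cdot \frac{1}{5} + 2 z = 0 + 2 z = 2 z$)
$V{\left(O \right)} = \frac{O^{3}}{3}$ ($V{\left(O \right)} = \frac{O O^{2}}{3} = \frac{O^{3}}{3}$)
$V{\left(2 \right)} - 991 x{\left(-17 \right)} = \frac{2^{3}}{3} - 991 \cdot 2 \left(-17\right) = \frac{1}{3} \cdot 8 - -33694 = \frac{8}{3} + 33694 = \frac{101090}{3}$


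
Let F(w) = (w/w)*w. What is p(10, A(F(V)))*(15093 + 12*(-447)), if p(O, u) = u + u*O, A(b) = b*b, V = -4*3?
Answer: 15410736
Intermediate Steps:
V = -12
F(w) = w (F(w) = 1*w = w)
A(b) = b**2
p(O, u) = u + O*u
p(10, A(F(V)))*(15093 + 12*(-447)) = ((-12)**2*(1 + 10))*(15093 + 12*(-447)) = (144*11)*(15093 - 5364) = 1584*9729 = 15410736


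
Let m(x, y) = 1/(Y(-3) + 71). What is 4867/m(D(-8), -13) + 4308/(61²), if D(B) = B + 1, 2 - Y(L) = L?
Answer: 1376372440/3721 ≈ 3.6989e+5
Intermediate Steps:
Y(L) = 2 - L
D(B) = 1 + B
m(x, y) = 1/76 (m(x, y) = 1/((2 - 1*(-3)) + 71) = 1/((2 + 3) + 71) = 1/(5 + 71) = 1/76)
4867/m(D(-8), -13) + 4308/(61²) = 4867/(1/76) + 4308/(61²) = 4867*76 + 4308/3721 = 369892 + 4308*(1/3721) = 369892 + 4308/3721 = 1376372440/3721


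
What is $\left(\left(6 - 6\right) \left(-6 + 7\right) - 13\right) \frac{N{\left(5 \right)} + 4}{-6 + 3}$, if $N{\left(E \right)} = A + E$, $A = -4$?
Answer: $\frac{65}{3} \approx 21.667$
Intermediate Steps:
$N{\left(E \right)} = -4 + E$
$\left(\left(6 - 6\right) \left(-6 + 7\right) - 13\right) \frac{N{\left(5 \right)} + 4}{-6 + 3} = \left(\left(6 - 6\right) \left(-6 + 7\right) - 13\right) \frac{\left(-4 + 5\right) + 4}{-6 + 3} = \left(0 \cdot 1 - 13\right) \frac{1 + 4}{-3} = \left(0 - 13\right) 5 \left(- \frac{1}{3}\right) = \left(-13\right) \left(- \frac{5}{3}\right) = \frac{65}{3}$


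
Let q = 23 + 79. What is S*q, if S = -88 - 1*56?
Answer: -14688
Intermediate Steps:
q = 102
S = -144 (S = -88 - 56 = -144)
S*q = -144*102 = -14688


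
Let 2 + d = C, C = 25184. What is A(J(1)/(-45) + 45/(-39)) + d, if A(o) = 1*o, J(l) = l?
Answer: 14730782/585 ≈ 25181.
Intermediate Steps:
d = 25182 (d = -2 + 25184 = 25182)
A(o) = o
A(J(1)/(-45) + 45/(-39)) + d = (1/(-45) + 45/(-39)) + 25182 = (1*(-1/45) + 45*(-1/39)) + 25182 = (-1/45 - 15/13) + 25182 = -688/585 + 25182 = 14730782/585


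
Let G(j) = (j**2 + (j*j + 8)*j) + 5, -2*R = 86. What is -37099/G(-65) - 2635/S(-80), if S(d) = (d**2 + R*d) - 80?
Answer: -70354957/528826080 ≈ -0.13304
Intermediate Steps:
R = -43 (R = -1/2*86 = -43)
S(d) = -80 + d**2 - 43*d (S(d) = (d**2 - 43*d) - 80 = -80 + d**2 - 43*d)
G(j) = 5 + j**2 + j*(8 + j**2) (G(j) = (j**2 + (j**2 + 8)*j) + 5 = (j**2 + (8 + j**2)*j) + 5 = (j**2 + j*(8 + j**2)) + 5 = 5 + j**2 + j*(8 + j**2))
-37099/G(-65) - 2635/S(-80) = -37099/(5 + (-65)**2 + (-65)**3 + 8*(-65)) - 2635/(-80 + (-80)**2 - 43*(-80)) = -37099/(5 + 4225 - 274625 - 520) - 2635/(-80 + 6400 + 3440) = -37099/(-270915) - 2635/9760 = -37099*(-1/270915) - 2635*1/9760 = 37099/270915 - 527/1952 = -70354957/528826080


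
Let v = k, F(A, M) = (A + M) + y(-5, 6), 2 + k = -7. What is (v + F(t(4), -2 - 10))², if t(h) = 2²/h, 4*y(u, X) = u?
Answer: 7225/16 ≈ 451.56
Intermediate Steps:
y(u, X) = u/4
k = -9 (k = -2 - 7 = -9)
t(h) = 4/h
F(A, M) = -5/4 + A + M (F(A, M) = (A + M) + (¼)*(-5) = (A + M) - 5/4 = -5/4 + A + M)
v = -9
(v + F(t(4), -2 - 10))² = (-9 + (-5/4 + 4/4 + (-2 - 10)))² = (-9 + (-5/4 + 4*(¼) - 12))² = (-9 + (-5/4 + 1 - 12))² = (-9 - 49/4)² = (-85/4)² = 7225/16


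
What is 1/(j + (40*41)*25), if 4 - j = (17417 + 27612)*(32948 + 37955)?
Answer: -1/3192650183 ≈ -3.1322e-10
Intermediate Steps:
j = -3192691183 (j = 4 - (17417 + 27612)*(32948 + 37955) = 4 - 45029*70903 = 4 - 1*3192691187 = 4 - 3192691187 = -3192691183)
1/(j + (40*41)*25) = 1/(-3192691183 + (40*41)*25) = 1/(-3192691183 + 1640*25) = 1/(-3192691183 + 41000) = 1/(-3192650183) = -1/3192650183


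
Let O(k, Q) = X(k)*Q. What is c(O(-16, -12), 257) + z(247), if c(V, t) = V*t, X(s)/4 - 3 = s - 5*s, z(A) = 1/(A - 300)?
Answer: -43805137/53 ≈ -8.2651e+5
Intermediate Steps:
z(A) = 1/(-300 + A)
X(s) = 12 - 16*s (X(s) = 12 + 4*(s - 5*s) = 12 + 4*(-4*s) = 12 - 16*s)
O(k, Q) = Q*(12 - 16*k) (O(k, Q) = (12 - 16*k)*Q = Q*(12 - 16*k))
c(O(-16, -12), 257) + z(247) = (4*(-12)*(3 - 4*(-16)))*257 + 1/(-300 + 247) = (4*(-12)*(3 + 64))*257 + 1/(-53) = (4*(-12)*67)*257 - 1/53 = -3216*257 - 1/53 = -826512 - 1/53 = -43805137/53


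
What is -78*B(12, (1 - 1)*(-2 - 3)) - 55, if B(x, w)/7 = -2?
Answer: 1037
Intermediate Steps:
B(x, w) = -14 (B(x, w) = 7*(-2) = -14)
-78*B(12, (1 - 1)*(-2 - 3)) - 55 = -78*(-14) - 55 = 1092 - 55 = 1037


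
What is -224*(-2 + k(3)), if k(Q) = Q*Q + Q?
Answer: -2240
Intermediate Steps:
k(Q) = Q + Q**2 (k(Q) = Q**2 + Q = Q + Q**2)
-224*(-2 + k(3)) = -224*(-2 + 3*(1 + 3)) = -224*(-2 + 3*4) = -224*(-2 + 12) = -224*10 = -2240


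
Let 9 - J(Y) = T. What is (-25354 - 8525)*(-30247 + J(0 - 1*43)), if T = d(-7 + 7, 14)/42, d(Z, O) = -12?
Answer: 7170964656/7 ≈ 1.0244e+9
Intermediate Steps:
T = -2/7 (T = -12/42 = -12*1/42 = -2/7 ≈ -0.28571)
J(Y) = 65/7 (J(Y) = 9 - 1*(-2/7) = 9 + 2/7 = 65/7)
(-25354 - 8525)*(-30247 + J(0 - 1*43)) = (-25354 - 8525)*(-30247 + 65/7) = -33879*(-211664/7) = 7170964656/7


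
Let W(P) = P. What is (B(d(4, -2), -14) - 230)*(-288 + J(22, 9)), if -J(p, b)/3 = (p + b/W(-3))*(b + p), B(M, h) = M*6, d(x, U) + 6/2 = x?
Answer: 460320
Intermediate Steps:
d(x, U) = -3 + x
B(M, h) = 6*M
J(p, b) = -3*(b + p)*(p - b/3) (J(p, b) = -3*(p + b/(-3))*(b + p) = -3*(p + b*(-⅓))*(b + p) = -3*(p - b/3)*(b + p) = -3*(b + p)*(p - b/3))
(B(d(4, -2), -14) - 230)*(-288 + J(22, 9)) = (6*(-3 + 4) - 230)*(-288 + (9² + 9*22 - 3*22*(9 + 22))) = (6*1 - 230)*(-288 + (81 + 198 - 3*22*31)) = (6 - 230)*(-288 + (81 + 198 - 2046)) = -224*(-288 - 1767) = -224*(-2055) = 460320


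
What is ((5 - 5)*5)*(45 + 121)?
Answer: 0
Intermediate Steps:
((5 - 5)*5)*(45 + 121) = (0*5)*166 = 0*166 = 0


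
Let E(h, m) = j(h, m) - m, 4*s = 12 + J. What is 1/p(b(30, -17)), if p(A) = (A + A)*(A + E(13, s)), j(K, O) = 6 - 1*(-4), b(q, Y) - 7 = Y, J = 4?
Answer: 1/80 ≈ 0.012500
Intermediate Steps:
b(q, Y) = 7 + Y
s = 4 (s = (12 + 4)/4 = (1/4)*16 = 4)
j(K, O) = 10 (j(K, O) = 6 + 4 = 10)
E(h, m) = 10 - m
p(A) = 2*A*(6 + A) (p(A) = (A + A)*(A + (10 - 1*4)) = (2*A)*(A + (10 - 4)) = (2*A)*(A + 6) = (2*A)*(6 + A) = 2*A*(6 + A))
1/p(b(30, -17)) = 1/(2*(7 - 17)*(6 + (7 - 17))) = 1/(2*(-10)*(6 - 10)) = 1/(2*(-10)*(-4)) = 1/80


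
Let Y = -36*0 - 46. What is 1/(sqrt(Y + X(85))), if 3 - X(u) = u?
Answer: -I*sqrt(2)/16 ≈ -0.088388*I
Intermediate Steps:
X(u) = 3 - u
Y = -46 (Y = 0 - 46 = -46)
1/(sqrt(Y + X(85))) = 1/(sqrt(-46 + (3 - 1*85))) = 1/(sqrt(-46 + (3 - 85))) = 1/(sqrt(-46 - 82)) = 1/(sqrt(-128)) = 1/(8*I*sqrt(2)) = -I*sqrt(2)/16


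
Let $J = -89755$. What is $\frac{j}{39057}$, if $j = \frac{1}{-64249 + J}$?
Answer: $- \frac{1}{6014934228} \approx -1.6625 \cdot 10^{-10}$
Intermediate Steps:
$j = - \frac{1}{154004}$ ($j = \frac{1}{-64249 - 89755} = \frac{1}{-154004} = - \frac{1}{154004} \approx -6.4933 \cdot 10^{-6}$)
$\frac{j}{39057} = - \frac{1}{154004 \cdot 39057} = \left(- \frac{1}{154004}\right) \frac{1}{39057} = - \frac{1}{6014934228}$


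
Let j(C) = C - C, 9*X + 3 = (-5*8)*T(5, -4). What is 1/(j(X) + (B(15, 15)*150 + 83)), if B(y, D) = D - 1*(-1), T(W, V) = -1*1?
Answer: 1/2483 ≈ 0.00040274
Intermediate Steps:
T(W, V) = -1
B(y, D) = 1 + D (B(y, D) = D + 1 = 1 + D)
X = 37/9 (X = -⅓ + (-5*8*(-1))/9 = -⅓ + (-40*(-1))/9 = -⅓ + (⅑)*40 = -⅓ + 40/9 = 37/9 ≈ 4.1111)
j(C) = 0
1/(j(X) + (B(15, 15)*150 + 83)) = 1/(0 + ((1 + 15)*150 + 83)) = 1/(0 + (16*150 + 83)) = 1/(0 + (2400 + 83)) = 1/(0 + 2483) = 1/2483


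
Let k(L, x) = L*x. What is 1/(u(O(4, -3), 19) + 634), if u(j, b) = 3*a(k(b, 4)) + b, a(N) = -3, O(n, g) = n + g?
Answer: 1/644 ≈ 0.0015528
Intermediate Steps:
O(n, g) = g + n
u(j, b) = -9 + b (u(j, b) = 3*(-3) + b = -9 + b)
1/(u(O(4, -3), 19) + 634) = 1/((-9 + 19) + 634) = 1/(10 + 634) = 1/644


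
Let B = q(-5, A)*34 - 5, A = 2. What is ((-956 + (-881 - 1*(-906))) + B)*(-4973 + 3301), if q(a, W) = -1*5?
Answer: 1849232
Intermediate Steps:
q(a, W) = -5
B = -175 (B = -5*34 - 5 = -170 - 5 = -175)
((-956 + (-881 - 1*(-906))) + B)*(-4973 + 3301) = ((-956 + (-881 - 1*(-906))) - 175)*(-4973 + 3301) = ((-956 + (-881 + 906)) - 175)*(-1672) = ((-956 + 25) - 175)*(-1672) = (-931 - 175)*(-1672) = -1106*(-1672) = 1849232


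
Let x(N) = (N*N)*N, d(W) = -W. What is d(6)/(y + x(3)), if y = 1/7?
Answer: -21/95 ≈ -0.22105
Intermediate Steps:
y = 1/7 ≈ 0.14286
x(N) = N**3 (x(N) = N**2*N = N**3)
d(6)/(y + x(3)) = (-1*6)/(1/7 + 3**3) = -6/(1/7 + 27) = -6/(190/7) = (7/190)*(-6) = -21/95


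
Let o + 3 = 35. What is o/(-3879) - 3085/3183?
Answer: -4022857/4115619 ≈ -0.97746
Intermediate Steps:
o = 32 (o = -3 + 35 = 32)
o/(-3879) - 3085/3183 = 32/(-3879) - 3085/3183 = 32*(-1/3879) - 3085*1/3183 = -32/3879 - 3085/3183 = -4022857/4115619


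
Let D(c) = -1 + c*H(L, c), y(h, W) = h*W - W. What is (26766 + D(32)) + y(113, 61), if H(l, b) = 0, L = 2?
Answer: 33597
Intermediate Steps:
y(h, W) = -W + W*h (y(h, W) = W*h - W = -W + W*h)
D(c) = -1 (D(c) = -1 + c*0 = -1 + 0 = -1)
(26766 + D(32)) + y(113, 61) = (26766 - 1) + 61*(-1 + 113) = 26765 + 61*112 = 26765 + 6832 = 33597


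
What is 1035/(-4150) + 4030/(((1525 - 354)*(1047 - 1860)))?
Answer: -200413661/790179090 ≈ -0.25363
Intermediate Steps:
1035/(-4150) + 4030/(((1525 - 354)*(1047 - 1860))) = 1035*(-1/4150) + 4030/((1171*(-813))) = -207/830 + 4030/(-952023) = -207/830 + 4030*(-1/952023) = -207/830 - 4030/952023 = -200413661/790179090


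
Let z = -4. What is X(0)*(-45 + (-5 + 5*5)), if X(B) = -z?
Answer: -100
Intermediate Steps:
X(B) = 4 (X(B) = -1*(-4) = 4)
X(0)*(-45 + (-5 + 5*5)) = 4*(-45 + (-5 + 5*5)) = 4*(-45 + (-5 + 25)) = 4*(-45 + 20) = 4*(-25) = -100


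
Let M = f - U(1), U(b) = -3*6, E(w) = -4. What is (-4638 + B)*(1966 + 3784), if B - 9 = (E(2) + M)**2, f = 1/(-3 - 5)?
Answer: -816313125/32 ≈ -2.5510e+7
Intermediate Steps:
f = -1/8 (f = 1/(-8) = -1/8 ≈ -0.12500)
U(b) = -18
M = 143/8 (M = -1/8 - 1*(-18) = -1/8 + 18 = 143/8 ≈ 17.875)
B = 12897/64 (B = 9 + (-4 + 143/8)**2 = 9 + (111/8)**2 = 9 + 12321/64 = 12897/64 ≈ 201.52)
(-4638 + B)*(1966 + 3784) = (-4638 + 12897/64)*(1966 + 3784) = -283935/64*5750 = -816313125/32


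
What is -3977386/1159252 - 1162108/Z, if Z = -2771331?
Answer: -4837738548775/1606335502206 ≈ -3.0117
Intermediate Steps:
-3977386/1159252 - 1162108/Z = -3977386/1159252 - 1162108/(-2771331) = -3977386*1/1159252 - 1162108*(-1/2771331) = -1988693/579626 + 1162108/2771331 = -4837738548775/1606335502206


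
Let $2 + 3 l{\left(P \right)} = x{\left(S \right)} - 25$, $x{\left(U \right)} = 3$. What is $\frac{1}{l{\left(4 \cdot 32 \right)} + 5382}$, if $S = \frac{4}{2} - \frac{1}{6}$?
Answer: $\frac{1}{5374} \approx 0.00018608$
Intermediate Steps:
$S = \frac{11}{6}$ ($S = 4 \cdot \frac{1}{2} - \frac{1}{6} = 2 - \frac{1}{6} = \frac{11}{6} \approx 1.8333$)
$l{\left(P \right)} = -8$ ($l{\left(P \right)} = - \frac{2}{3} + \frac{3 - 25}{3} = - \frac{2}{3} + \frac{1}{3} \left(-22\right) = - \frac{2}{3} - \frac{22}{3} = -8$)
$\frac{1}{l{\left(4 \cdot 32 \right)} + 5382} = \frac{1}{-8 + 5382} = \frac{1}{5374}$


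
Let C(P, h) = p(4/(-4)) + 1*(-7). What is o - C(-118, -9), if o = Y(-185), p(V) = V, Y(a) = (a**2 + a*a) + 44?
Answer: 68502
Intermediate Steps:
Y(a) = 44 + 2*a**2 (Y(a) = (a**2 + a**2) + 44 = 2*a**2 + 44 = 44 + 2*a**2)
o = 68494 (o = 44 + 2*(-185)**2 = 44 + 2*34225 = 44 + 68450 = 68494)
C(P, h) = -8 (C(P, h) = 4/(-4) + 1*(-7) = 4*(-1/4) - 7 = -1 - 7 = -8)
o - C(-118, -9) = 68494 - 1*(-8) = 68494 + 8 = 68502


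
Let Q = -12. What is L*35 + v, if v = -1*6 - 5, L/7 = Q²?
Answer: 35269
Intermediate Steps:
L = 1008 (L = 7*(-12)² = 7*144 = 1008)
v = -11 (v = -6 - 5 = -11)
L*35 + v = 1008*35 - 11 = 35280 - 11 = 35269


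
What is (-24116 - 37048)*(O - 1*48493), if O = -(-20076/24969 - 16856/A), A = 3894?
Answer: 2288524220197260/771661 ≈ 2.9657e+9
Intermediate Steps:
O = 11882224/2314983 (O = -(-20076/24969 - 16856/3894) = -(-20076*1/24969 - 16856*1/3894) = -(-956/1189 - 8428/1947) = -1*(-11882224/2314983) = 11882224/2314983 ≈ 5.1328)
(-24116 - 37048)*(O - 1*48493) = (-24116 - 37048)*(11882224/2314983 - 1*48493) = -61164*(11882224/2314983 - 48493) = -61164*(-112248588395/2314983) = 2288524220197260/771661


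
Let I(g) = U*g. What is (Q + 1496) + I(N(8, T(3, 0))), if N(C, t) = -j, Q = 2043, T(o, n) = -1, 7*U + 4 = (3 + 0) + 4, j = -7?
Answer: 3542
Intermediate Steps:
U = 3/7 (U = -4/7 + ((3 + 0) + 4)/7 = -4/7 + (3 + 4)/7 = -4/7 + (⅐)*7 = -4/7 + 1 = 3/7 ≈ 0.42857)
N(C, t) = 7 (N(C, t) = -1*(-7) = 7)
I(g) = 3*g/7
(Q + 1496) + I(N(8, T(3, 0))) = (2043 + 1496) + (3/7)*7 = 3539 + 3 = 3542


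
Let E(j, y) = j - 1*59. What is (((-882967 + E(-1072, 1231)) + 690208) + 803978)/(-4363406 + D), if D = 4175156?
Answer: -305044/94125 ≈ -3.2408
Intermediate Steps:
E(j, y) = -59 + j (E(j, y) = j - 59 = -59 + j)
(((-882967 + E(-1072, 1231)) + 690208) + 803978)/(-4363406 + D) = (((-882967 + (-59 - 1072)) + 690208) + 803978)/(-4363406 + 4175156) = (((-882967 - 1131) + 690208) + 803978)/(-188250) = ((-884098 + 690208) + 803978)*(-1/188250) = (-193890 + 803978)*(-1/188250) = 610088*(-1/188250) = -305044/94125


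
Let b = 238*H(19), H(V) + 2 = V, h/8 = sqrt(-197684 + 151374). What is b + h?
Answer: 4046 + 8*I*sqrt(46310) ≈ 4046.0 + 1721.6*I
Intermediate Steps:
h = 8*I*sqrt(46310) (h = 8*sqrt(-197684 + 151374) = 8*sqrt(-46310) = 8*(I*sqrt(46310)) = 8*I*sqrt(46310) ≈ 1721.6*I)
H(V) = -2 + V
b = 4046 (b = 238*(-2 + 19) = 238*17 = 4046)
b + h = 4046 + 8*I*sqrt(46310)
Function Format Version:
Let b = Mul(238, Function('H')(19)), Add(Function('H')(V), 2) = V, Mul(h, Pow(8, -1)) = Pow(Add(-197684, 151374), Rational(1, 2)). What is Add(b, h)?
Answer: Add(4046, Mul(8, I, Pow(46310, Rational(1, 2)))) ≈ Add(4046.0, Mul(1721.6, I))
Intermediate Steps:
h = Mul(8, I, Pow(46310, Rational(1, 2))) (h = Mul(8, Pow(Add(-197684, 151374), Rational(1, 2))) = Mul(8, Pow(-46310, Rational(1, 2))) = Mul(8, Mul(I, Pow(46310, Rational(1, 2)))) = Mul(8, I, Pow(46310, Rational(1, 2))) ≈ Mul(1721.6, I))
Function('H')(V) = Add(-2, V)
b = 4046 (b = Mul(238, Add(-2, 19)) = Mul(238, 17) = 4046)
Add(b, h) = Add(4046, Mul(8, I, Pow(46310, Rational(1, 2))))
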